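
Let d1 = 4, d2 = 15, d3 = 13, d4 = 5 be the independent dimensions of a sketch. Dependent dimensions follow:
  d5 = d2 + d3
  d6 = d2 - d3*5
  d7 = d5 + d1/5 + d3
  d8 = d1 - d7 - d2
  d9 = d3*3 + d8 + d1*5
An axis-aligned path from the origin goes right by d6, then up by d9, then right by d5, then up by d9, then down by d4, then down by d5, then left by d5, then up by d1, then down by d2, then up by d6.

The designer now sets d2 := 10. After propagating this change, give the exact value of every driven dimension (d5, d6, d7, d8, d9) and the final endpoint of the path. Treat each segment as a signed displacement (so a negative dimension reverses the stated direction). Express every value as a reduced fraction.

Apply edit: d2 := 10
  d5 = d2 + d3 = 23
  d6 = d2 - d3*5 = -55
  d7 = d5 + d1/5 + d3 = 184/5
  d8 = d1 - d7 - d2 = -214/5
  d9 = d3*3 + d8 + d1*5 = 81/5
Walk from origin (0, 0):
  seg 1: right by d6 = -55 → (-55, 0)
  seg 2: up by d9 = 81/5 → (-55, 81/5)
  seg 3: right by d5 = 23 → (-32, 81/5)
  seg 4: up by d9 = 81/5 → (-32, 162/5)
  seg 5: down by d4 = 5 → (-32, 137/5)
  seg 6: down by d5 = 23 → (-32, 22/5)
  seg 7: left by d5 = 23 → (-55, 22/5)
  seg 8: up by d1 = 4 → (-55, 42/5)
  seg 9: down by d2 = 10 → (-55, -8/5)
  seg 10: up by d6 = -55 → (-55, -283/5)

d5 = 23
d6 = -55
d7 = 184/5
d8 = -214/5
d9 = 81/5
endpoint = (-55, -283/5)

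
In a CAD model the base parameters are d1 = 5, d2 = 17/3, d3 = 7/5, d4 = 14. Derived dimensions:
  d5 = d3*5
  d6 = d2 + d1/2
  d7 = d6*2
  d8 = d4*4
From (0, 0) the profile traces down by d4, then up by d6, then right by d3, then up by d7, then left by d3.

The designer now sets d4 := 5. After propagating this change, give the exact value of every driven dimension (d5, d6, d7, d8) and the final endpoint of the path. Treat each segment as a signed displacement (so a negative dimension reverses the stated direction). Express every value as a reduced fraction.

Apply edit: d4 := 5
  d5 = d3*5 = 7
  d6 = d2 + d1/2 = 49/6
  d7 = d6*2 = 49/3
  d8 = d4*4 = 20
Walk from origin (0, 0):
  seg 1: down by d4 = 5 → (0, -5)
  seg 2: up by d6 = 49/6 → (0, 19/6)
  seg 3: right by d3 = 7/5 → (7/5, 19/6)
  seg 4: up by d7 = 49/3 → (7/5, 39/2)
  seg 5: left by d3 = 7/5 → (0, 39/2)

d5 = 7
d6 = 49/6
d7 = 49/3
d8 = 20
endpoint = (0, 39/2)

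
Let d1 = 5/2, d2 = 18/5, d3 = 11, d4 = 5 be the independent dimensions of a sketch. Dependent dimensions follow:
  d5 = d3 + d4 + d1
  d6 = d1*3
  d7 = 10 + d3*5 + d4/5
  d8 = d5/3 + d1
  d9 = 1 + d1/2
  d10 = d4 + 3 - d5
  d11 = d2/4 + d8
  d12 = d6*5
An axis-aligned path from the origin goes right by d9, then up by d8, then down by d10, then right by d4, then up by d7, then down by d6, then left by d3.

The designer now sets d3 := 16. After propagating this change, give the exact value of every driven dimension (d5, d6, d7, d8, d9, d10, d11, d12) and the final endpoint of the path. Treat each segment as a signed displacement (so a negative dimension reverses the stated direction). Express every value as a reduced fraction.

Apply edit: d3 := 16
  d5 = d3 + d4 + d1 = 47/2
  d6 = d1*3 = 15/2
  d7 = 10 + d3*5 + d4/5 = 91
  d8 = d5/3 + d1 = 31/3
  d9 = 1 + d1/2 = 9/4
  d10 = d4 + 3 - d5 = -31/2
  d11 = d2/4 + d8 = 337/30
  d12 = d6*5 = 75/2
Walk from origin (0, 0):
  seg 1: right by d9 = 9/4 → (9/4, 0)
  seg 2: up by d8 = 31/3 → (9/4, 31/3)
  seg 3: down by d10 = -31/2 → (9/4, 155/6)
  seg 4: right by d4 = 5 → (29/4, 155/6)
  seg 5: up by d7 = 91 → (29/4, 701/6)
  seg 6: down by d6 = 15/2 → (29/4, 328/3)
  seg 7: left by d3 = 16 → (-35/4, 328/3)

d5 = 47/2
d6 = 15/2
d7 = 91
d8 = 31/3
d9 = 9/4
d10 = -31/2
d11 = 337/30
d12 = 75/2
endpoint = (-35/4, 328/3)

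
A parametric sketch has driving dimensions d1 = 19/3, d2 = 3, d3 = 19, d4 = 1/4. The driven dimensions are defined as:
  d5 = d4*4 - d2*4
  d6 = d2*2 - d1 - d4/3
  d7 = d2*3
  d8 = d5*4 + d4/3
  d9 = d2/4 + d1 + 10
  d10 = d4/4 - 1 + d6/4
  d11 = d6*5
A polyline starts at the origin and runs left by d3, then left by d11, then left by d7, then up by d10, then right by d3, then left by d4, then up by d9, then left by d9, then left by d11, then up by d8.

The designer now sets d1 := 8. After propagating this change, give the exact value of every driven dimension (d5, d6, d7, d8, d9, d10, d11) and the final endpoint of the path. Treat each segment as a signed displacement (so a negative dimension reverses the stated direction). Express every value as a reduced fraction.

d5 = -11
d6 = -25/12
d7 = 9
d8 = -527/12
d9 = 75/4
d10 = -35/24
d11 = -125/12
endpoint = (-43/6, -213/8)

Apply edit: d1 := 8
  d5 = d4*4 - d2*4 = -11
  d6 = d2*2 - d1 - d4/3 = -25/12
  d7 = d2*3 = 9
  d8 = d5*4 + d4/3 = -527/12
  d9 = d2/4 + d1 + 10 = 75/4
  d10 = d4/4 - 1 + d6/4 = -35/24
  d11 = d6*5 = -125/12
Walk from origin (0, 0):
  seg 1: left by d3 = 19 → (-19, 0)
  seg 2: left by d11 = -125/12 → (-103/12, 0)
  seg 3: left by d7 = 9 → (-211/12, 0)
  seg 4: up by d10 = -35/24 → (-211/12, -35/24)
  seg 5: right by d3 = 19 → (17/12, -35/24)
  seg 6: left by d4 = 1/4 → (7/6, -35/24)
  seg 7: up by d9 = 75/4 → (7/6, 415/24)
  seg 8: left by d9 = 75/4 → (-211/12, 415/24)
  seg 9: left by d11 = -125/12 → (-43/6, 415/24)
  seg 10: up by d8 = -527/12 → (-43/6, -213/8)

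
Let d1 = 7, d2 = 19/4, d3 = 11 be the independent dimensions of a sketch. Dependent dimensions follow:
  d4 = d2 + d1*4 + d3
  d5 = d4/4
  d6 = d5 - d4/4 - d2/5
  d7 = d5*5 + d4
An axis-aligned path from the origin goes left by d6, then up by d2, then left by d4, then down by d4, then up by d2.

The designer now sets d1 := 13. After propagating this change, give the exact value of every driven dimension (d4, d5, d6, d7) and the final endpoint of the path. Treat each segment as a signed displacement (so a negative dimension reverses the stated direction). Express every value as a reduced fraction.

d4 = 271/4
d5 = 271/16
d6 = -19/20
d7 = 2439/16
endpoint = (-334/5, -233/4)

Apply edit: d1 := 13
  d4 = d2 + d1*4 + d3 = 271/4
  d5 = d4/4 = 271/16
  d6 = d5 - d4/4 - d2/5 = -19/20
  d7 = d5*5 + d4 = 2439/16
Walk from origin (0, 0):
  seg 1: left by d6 = -19/20 → (19/20, 0)
  seg 2: up by d2 = 19/4 → (19/20, 19/4)
  seg 3: left by d4 = 271/4 → (-334/5, 19/4)
  seg 4: down by d4 = 271/4 → (-334/5, -63)
  seg 5: up by d2 = 19/4 → (-334/5, -233/4)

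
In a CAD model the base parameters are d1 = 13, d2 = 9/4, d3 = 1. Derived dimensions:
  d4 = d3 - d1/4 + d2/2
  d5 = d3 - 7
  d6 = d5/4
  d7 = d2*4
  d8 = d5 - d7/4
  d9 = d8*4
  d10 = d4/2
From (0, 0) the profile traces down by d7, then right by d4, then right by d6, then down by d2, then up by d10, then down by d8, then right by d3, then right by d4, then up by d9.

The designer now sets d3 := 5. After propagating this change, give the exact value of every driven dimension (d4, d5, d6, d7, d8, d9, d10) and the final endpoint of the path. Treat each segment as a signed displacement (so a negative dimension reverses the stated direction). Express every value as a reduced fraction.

d4 = 23/8
d5 = -2
d6 = -1/2
d7 = 9
d8 = -17/4
d9 = -17
d10 = 23/16
endpoint = (41/4, -361/16)

Apply edit: d3 := 5
  d4 = d3 - d1/4 + d2/2 = 23/8
  d5 = d3 - 7 = -2
  d6 = d5/4 = -1/2
  d7 = d2*4 = 9
  d8 = d5 - d7/4 = -17/4
  d9 = d8*4 = -17
  d10 = d4/2 = 23/16
Walk from origin (0, 0):
  seg 1: down by d7 = 9 → (0, -9)
  seg 2: right by d4 = 23/8 → (23/8, -9)
  seg 3: right by d6 = -1/2 → (19/8, -9)
  seg 4: down by d2 = 9/4 → (19/8, -45/4)
  seg 5: up by d10 = 23/16 → (19/8, -157/16)
  seg 6: down by d8 = -17/4 → (19/8, -89/16)
  seg 7: right by d3 = 5 → (59/8, -89/16)
  seg 8: right by d4 = 23/8 → (41/4, -89/16)
  seg 9: up by d9 = -17 → (41/4, -361/16)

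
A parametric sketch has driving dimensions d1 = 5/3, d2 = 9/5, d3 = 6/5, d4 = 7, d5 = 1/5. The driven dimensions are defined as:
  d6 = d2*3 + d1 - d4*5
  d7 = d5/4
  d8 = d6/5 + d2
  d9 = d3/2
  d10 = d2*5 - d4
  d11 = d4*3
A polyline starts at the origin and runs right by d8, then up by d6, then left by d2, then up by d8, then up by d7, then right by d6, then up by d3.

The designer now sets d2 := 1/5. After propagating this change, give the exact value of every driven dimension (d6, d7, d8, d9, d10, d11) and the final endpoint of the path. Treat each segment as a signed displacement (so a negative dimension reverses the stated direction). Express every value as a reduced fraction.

Apply edit: d2 := 1/5
  d6 = d2*3 + d1 - d4*5 = -491/15
  d7 = d5/4 = 1/20
  d8 = d6/5 + d2 = -476/75
  d9 = d3/2 = 3/5
  d10 = d2*5 - d4 = -6
  d11 = d4*3 = 21
Walk from origin (0, 0):
  seg 1: right by d8 = -476/75 → (-476/75, 0)
  seg 2: up by d6 = -491/15 → (-476/75, -491/15)
  seg 3: left by d2 = 1/5 → (-491/75, -491/15)
  seg 4: up by d8 = -476/75 → (-491/75, -977/25)
  seg 5: up by d7 = 1/20 → (-491/75, -3903/100)
  seg 6: right by d6 = -491/15 → (-982/25, -3903/100)
  seg 7: up by d3 = 6/5 → (-982/25, -3783/100)

d6 = -491/15
d7 = 1/20
d8 = -476/75
d9 = 3/5
d10 = -6
d11 = 21
endpoint = (-982/25, -3783/100)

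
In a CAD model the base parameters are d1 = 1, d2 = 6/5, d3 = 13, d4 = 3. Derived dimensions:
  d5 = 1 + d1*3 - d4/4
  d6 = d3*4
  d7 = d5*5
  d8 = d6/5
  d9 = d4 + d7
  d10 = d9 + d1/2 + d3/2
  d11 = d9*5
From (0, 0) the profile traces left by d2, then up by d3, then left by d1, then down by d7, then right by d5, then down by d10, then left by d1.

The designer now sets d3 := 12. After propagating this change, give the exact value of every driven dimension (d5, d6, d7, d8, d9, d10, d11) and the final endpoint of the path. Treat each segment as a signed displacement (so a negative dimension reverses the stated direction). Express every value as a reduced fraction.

d5 = 13/4
d6 = 48
d7 = 65/4
d8 = 48/5
d9 = 77/4
d10 = 103/4
d11 = 385/4
endpoint = (1/20, -30)

Apply edit: d3 := 12
  d5 = 1 + d1*3 - d4/4 = 13/4
  d6 = d3*4 = 48
  d7 = d5*5 = 65/4
  d8 = d6/5 = 48/5
  d9 = d4 + d7 = 77/4
  d10 = d9 + d1/2 + d3/2 = 103/4
  d11 = d9*5 = 385/4
Walk from origin (0, 0):
  seg 1: left by d2 = 6/5 → (-6/5, 0)
  seg 2: up by d3 = 12 → (-6/5, 12)
  seg 3: left by d1 = 1 → (-11/5, 12)
  seg 4: down by d7 = 65/4 → (-11/5, -17/4)
  seg 5: right by d5 = 13/4 → (21/20, -17/4)
  seg 6: down by d10 = 103/4 → (21/20, -30)
  seg 7: left by d1 = 1 → (1/20, -30)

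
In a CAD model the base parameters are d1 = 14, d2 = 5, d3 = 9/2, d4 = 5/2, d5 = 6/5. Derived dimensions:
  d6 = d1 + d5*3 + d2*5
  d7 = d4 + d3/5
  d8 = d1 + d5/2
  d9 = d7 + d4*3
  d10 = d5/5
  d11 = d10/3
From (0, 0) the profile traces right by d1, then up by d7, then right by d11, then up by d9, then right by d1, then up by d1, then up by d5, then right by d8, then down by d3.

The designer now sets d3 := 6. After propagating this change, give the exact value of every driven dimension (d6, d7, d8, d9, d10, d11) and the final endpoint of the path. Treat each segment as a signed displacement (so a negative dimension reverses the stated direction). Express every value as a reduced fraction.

Apply edit: d3 := 6
  d6 = d1 + d5*3 + d2*5 = 213/5
  d7 = d4 + d3/5 = 37/10
  d8 = d1 + d5/2 = 73/5
  d9 = d7 + d4*3 = 56/5
  d10 = d5/5 = 6/25
  d11 = d10/3 = 2/25
Walk from origin (0, 0):
  seg 1: right by d1 = 14 → (14, 0)
  seg 2: up by d7 = 37/10 → (14, 37/10)
  seg 3: right by d11 = 2/25 → (352/25, 37/10)
  seg 4: up by d9 = 56/5 → (352/25, 149/10)
  seg 5: right by d1 = 14 → (702/25, 149/10)
  seg 6: up by d1 = 14 → (702/25, 289/10)
  seg 7: up by d5 = 6/5 → (702/25, 301/10)
  seg 8: right by d8 = 73/5 → (1067/25, 301/10)
  seg 9: down by d3 = 6 → (1067/25, 241/10)

d6 = 213/5
d7 = 37/10
d8 = 73/5
d9 = 56/5
d10 = 6/25
d11 = 2/25
endpoint = (1067/25, 241/10)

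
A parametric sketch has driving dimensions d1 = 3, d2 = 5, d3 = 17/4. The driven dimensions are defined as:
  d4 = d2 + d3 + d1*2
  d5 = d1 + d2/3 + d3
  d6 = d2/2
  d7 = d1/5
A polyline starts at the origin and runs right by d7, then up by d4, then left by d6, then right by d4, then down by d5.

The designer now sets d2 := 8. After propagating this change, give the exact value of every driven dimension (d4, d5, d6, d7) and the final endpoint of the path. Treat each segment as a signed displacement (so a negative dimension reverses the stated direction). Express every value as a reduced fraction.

d4 = 73/4
d5 = 119/12
d6 = 4
d7 = 3/5
endpoint = (297/20, 25/3)

Apply edit: d2 := 8
  d4 = d2 + d3 + d1*2 = 73/4
  d5 = d1 + d2/3 + d3 = 119/12
  d6 = d2/2 = 4
  d7 = d1/5 = 3/5
Walk from origin (0, 0):
  seg 1: right by d7 = 3/5 → (3/5, 0)
  seg 2: up by d4 = 73/4 → (3/5, 73/4)
  seg 3: left by d6 = 4 → (-17/5, 73/4)
  seg 4: right by d4 = 73/4 → (297/20, 73/4)
  seg 5: down by d5 = 119/12 → (297/20, 25/3)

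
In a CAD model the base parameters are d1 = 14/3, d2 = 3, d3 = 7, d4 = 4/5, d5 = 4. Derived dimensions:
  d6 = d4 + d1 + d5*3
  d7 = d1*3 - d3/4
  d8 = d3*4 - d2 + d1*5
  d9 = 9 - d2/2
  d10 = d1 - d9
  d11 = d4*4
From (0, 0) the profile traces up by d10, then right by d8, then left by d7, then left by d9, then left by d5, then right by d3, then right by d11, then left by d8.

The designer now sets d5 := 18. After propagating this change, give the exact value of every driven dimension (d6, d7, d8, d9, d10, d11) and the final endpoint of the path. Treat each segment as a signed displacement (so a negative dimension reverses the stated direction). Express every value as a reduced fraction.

Apply edit: d5 := 18
  d6 = d4 + d1 + d5*3 = 892/15
  d7 = d1*3 - d3/4 = 49/4
  d8 = d3*4 - d2 + d1*5 = 145/3
  d9 = 9 - d2/2 = 15/2
  d10 = d1 - d9 = -17/6
  d11 = d4*4 = 16/5
Walk from origin (0, 0):
  seg 1: up by d10 = -17/6 → (0, -17/6)
  seg 2: right by d8 = 145/3 → (145/3, -17/6)
  seg 3: left by d7 = 49/4 → (433/12, -17/6)
  seg 4: left by d9 = 15/2 → (343/12, -17/6)
  seg 5: left by d5 = 18 → (127/12, -17/6)
  seg 6: right by d3 = 7 → (211/12, -17/6)
  seg 7: right by d11 = 16/5 → (1247/60, -17/6)
  seg 8: left by d8 = 145/3 → (-551/20, -17/6)

d6 = 892/15
d7 = 49/4
d8 = 145/3
d9 = 15/2
d10 = -17/6
d11 = 16/5
endpoint = (-551/20, -17/6)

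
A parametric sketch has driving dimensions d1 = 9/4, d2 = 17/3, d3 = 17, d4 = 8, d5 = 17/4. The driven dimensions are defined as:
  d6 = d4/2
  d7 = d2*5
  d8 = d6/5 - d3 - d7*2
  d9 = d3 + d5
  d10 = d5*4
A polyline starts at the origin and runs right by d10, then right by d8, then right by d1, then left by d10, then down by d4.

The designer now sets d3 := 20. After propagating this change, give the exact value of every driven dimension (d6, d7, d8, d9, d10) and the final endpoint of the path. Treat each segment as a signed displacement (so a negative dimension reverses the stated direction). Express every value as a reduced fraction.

d6 = 4
d7 = 85/3
d8 = -1138/15
d9 = 97/4
d10 = 17
endpoint = (-4417/60, -8)

Apply edit: d3 := 20
  d6 = d4/2 = 4
  d7 = d2*5 = 85/3
  d8 = d6/5 - d3 - d7*2 = -1138/15
  d9 = d3 + d5 = 97/4
  d10 = d5*4 = 17
Walk from origin (0, 0):
  seg 1: right by d10 = 17 → (17, 0)
  seg 2: right by d8 = -1138/15 → (-883/15, 0)
  seg 3: right by d1 = 9/4 → (-3397/60, 0)
  seg 4: left by d10 = 17 → (-4417/60, 0)
  seg 5: down by d4 = 8 → (-4417/60, -8)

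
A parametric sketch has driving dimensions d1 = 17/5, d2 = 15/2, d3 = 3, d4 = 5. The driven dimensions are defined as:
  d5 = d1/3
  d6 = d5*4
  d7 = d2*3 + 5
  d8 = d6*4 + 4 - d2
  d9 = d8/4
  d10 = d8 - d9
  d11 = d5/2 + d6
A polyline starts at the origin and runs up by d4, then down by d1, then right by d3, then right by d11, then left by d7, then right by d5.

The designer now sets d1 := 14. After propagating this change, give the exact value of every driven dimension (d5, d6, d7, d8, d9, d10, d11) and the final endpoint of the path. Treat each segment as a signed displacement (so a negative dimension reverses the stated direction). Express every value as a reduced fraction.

d5 = 14/3
d6 = 56/3
d7 = 55/2
d8 = 427/6
d9 = 427/24
d10 = 427/8
d11 = 21
endpoint = (7/6, -9)

Apply edit: d1 := 14
  d5 = d1/3 = 14/3
  d6 = d5*4 = 56/3
  d7 = d2*3 + 5 = 55/2
  d8 = d6*4 + 4 - d2 = 427/6
  d9 = d8/4 = 427/24
  d10 = d8 - d9 = 427/8
  d11 = d5/2 + d6 = 21
Walk from origin (0, 0):
  seg 1: up by d4 = 5 → (0, 5)
  seg 2: down by d1 = 14 → (0, -9)
  seg 3: right by d3 = 3 → (3, -9)
  seg 4: right by d11 = 21 → (24, -9)
  seg 5: left by d7 = 55/2 → (-7/2, -9)
  seg 6: right by d5 = 14/3 → (7/6, -9)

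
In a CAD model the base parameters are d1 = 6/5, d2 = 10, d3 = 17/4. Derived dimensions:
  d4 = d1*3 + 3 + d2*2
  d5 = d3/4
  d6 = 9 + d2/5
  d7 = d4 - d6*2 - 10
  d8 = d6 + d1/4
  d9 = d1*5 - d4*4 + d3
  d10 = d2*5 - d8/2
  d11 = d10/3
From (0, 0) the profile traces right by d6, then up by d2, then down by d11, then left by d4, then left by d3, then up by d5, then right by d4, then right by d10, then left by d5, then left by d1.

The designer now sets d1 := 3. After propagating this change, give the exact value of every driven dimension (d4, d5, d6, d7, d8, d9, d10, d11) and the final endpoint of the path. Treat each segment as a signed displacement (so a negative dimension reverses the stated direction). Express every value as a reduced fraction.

Apply edit: d1 := 3
  d4 = d1*3 + 3 + d2*2 = 32
  d5 = d3/4 = 17/16
  d6 = 9 + d2/5 = 11
  d7 = d4 - d6*2 - 10 = 0
  d8 = d6 + d1/4 = 47/4
  d9 = d1*5 - d4*4 + d3 = -435/4
  d10 = d2*5 - d8/2 = 353/8
  d11 = d10/3 = 353/24
Walk from origin (0, 0):
  seg 1: right by d6 = 11 → (11, 0)
  seg 2: up by d2 = 10 → (11, 10)
  seg 3: down by d11 = 353/24 → (11, -113/24)
  seg 4: left by d4 = 32 → (-21, -113/24)
  seg 5: left by d3 = 17/4 → (-101/4, -113/24)
  seg 6: up by d5 = 17/16 → (-101/4, -175/48)
  seg 7: right by d4 = 32 → (27/4, -175/48)
  seg 8: right by d10 = 353/8 → (407/8, -175/48)
  seg 9: left by d5 = 17/16 → (797/16, -175/48)
  seg 10: left by d1 = 3 → (749/16, -175/48)

d4 = 32
d5 = 17/16
d6 = 11
d7 = 0
d8 = 47/4
d9 = -435/4
d10 = 353/8
d11 = 353/24
endpoint = (749/16, -175/48)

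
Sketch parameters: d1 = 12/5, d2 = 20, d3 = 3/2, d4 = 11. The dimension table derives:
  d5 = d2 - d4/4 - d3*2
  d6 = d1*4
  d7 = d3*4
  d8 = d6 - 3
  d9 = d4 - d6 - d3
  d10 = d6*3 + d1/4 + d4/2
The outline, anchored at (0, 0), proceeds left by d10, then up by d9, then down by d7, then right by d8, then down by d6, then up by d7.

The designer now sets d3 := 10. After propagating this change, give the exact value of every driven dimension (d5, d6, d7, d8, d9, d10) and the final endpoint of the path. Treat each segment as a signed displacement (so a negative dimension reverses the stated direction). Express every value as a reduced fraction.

d5 = -11/4
d6 = 48/5
d7 = 40
d8 = 33/5
d9 = -43/5
d10 = 349/10
endpoint = (-283/10, -91/5)

Apply edit: d3 := 10
  d5 = d2 - d4/4 - d3*2 = -11/4
  d6 = d1*4 = 48/5
  d7 = d3*4 = 40
  d8 = d6 - 3 = 33/5
  d9 = d4 - d6 - d3 = -43/5
  d10 = d6*3 + d1/4 + d4/2 = 349/10
Walk from origin (0, 0):
  seg 1: left by d10 = 349/10 → (-349/10, 0)
  seg 2: up by d9 = -43/5 → (-349/10, -43/5)
  seg 3: down by d7 = 40 → (-349/10, -243/5)
  seg 4: right by d8 = 33/5 → (-283/10, -243/5)
  seg 5: down by d6 = 48/5 → (-283/10, -291/5)
  seg 6: up by d7 = 40 → (-283/10, -91/5)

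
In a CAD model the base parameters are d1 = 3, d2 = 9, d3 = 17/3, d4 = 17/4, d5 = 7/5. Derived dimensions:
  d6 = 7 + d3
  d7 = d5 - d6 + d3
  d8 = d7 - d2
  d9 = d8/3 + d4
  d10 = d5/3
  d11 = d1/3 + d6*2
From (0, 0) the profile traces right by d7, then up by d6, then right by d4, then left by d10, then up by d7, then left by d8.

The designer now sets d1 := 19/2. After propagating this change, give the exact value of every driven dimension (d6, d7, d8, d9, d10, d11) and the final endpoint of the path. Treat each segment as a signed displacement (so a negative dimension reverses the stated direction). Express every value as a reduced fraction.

d6 = 38/3
d7 = -28/5
d8 = -73/5
d9 = -37/60
d10 = 7/15
d11 = 57/2
endpoint = (767/60, 106/15)

Apply edit: d1 := 19/2
  d6 = 7 + d3 = 38/3
  d7 = d5 - d6 + d3 = -28/5
  d8 = d7 - d2 = -73/5
  d9 = d8/3 + d4 = -37/60
  d10 = d5/3 = 7/15
  d11 = d1/3 + d6*2 = 57/2
Walk from origin (0, 0):
  seg 1: right by d7 = -28/5 → (-28/5, 0)
  seg 2: up by d6 = 38/3 → (-28/5, 38/3)
  seg 3: right by d4 = 17/4 → (-27/20, 38/3)
  seg 4: left by d10 = 7/15 → (-109/60, 38/3)
  seg 5: up by d7 = -28/5 → (-109/60, 106/15)
  seg 6: left by d8 = -73/5 → (767/60, 106/15)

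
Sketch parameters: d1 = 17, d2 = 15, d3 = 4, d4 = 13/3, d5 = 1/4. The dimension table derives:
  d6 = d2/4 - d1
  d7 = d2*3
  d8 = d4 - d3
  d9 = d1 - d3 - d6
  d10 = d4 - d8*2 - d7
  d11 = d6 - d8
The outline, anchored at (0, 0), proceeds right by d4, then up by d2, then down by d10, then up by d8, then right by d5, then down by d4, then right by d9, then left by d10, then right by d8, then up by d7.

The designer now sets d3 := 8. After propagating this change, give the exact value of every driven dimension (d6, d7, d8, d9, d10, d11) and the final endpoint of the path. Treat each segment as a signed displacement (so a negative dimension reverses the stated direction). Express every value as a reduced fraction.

d6 = -53/4
d7 = 45
d8 = -11/3
d9 = 89/4
d10 = -100/3
d11 = -115/12
endpoint = (113/2, 256/3)

Apply edit: d3 := 8
  d6 = d2/4 - d1 = -53/4
  d7 = d2*3 = 45
  d8 = d4 - d3 = -11/3
  d9 = d1 - d3 - d6 = 89/4
  d10 = d4 - d8*2 - d7 = -100/3
  d11 = d6 - d8 = -115/12
Walk from origin (0, 0):
  seg 1: right by d4 = 13/3 → (13/3, 0)
  seg 2: up by d2 = 15 → (13/3, 15)
  seg 3: down by d10 = -100/3 → (13/3, 145/3)
  seg 4: up by d8 = -11/3 → (13/3, 134/3)
  seg 5: right by d5 = 1/4 → (55/12, 134/3)
  seg 6: down by d4 = 13/3 → (55/12, 121/3)
  seg 7: right by d9 = 89/4 → (161/6, 121/3)
  seg 8: left by d10 = -100/3 → (361/6, 121/3)
  seg 9: right by d8 = -11/3 → (113/2, 121/3)
  seg 10: up by d7 = 45 → (113/2, 256/3)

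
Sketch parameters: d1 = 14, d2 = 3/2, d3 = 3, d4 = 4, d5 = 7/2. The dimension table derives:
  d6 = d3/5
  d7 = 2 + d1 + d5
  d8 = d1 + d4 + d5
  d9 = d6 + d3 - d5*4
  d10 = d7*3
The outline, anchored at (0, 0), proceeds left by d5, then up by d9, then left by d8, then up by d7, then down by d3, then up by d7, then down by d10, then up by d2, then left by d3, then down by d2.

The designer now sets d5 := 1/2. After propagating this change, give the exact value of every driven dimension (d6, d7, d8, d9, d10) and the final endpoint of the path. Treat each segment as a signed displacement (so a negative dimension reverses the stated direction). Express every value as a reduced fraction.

d6 = 3/5
d7 = 33/2
d8 = 37/2
d9 = 8/5
d10 = 99/2
endpoint = (-22, -179/10)

Apply edit: d5 := 1/2
  d6 = d3/5 = 3/5
  d7 = 2 + d1 + d5 = 33/2
  d8 = d1 + d4 + d5 = 37/2
  d9 = d6 + d3 - d5*4 = 8/5
  d10 = d7*3 = 99/2
Walk from origin (0, 0):
  seg 1: left by d5 = 1/2 → (-1/2, 0)
  seg 2: up by d9 = 8/5 → (-1/2, 8/5)
  seg 3: left by d8 = 37/2 → (-19, 8/5)
  seg 4: up by d7 = 33/2 → (-19, 181/10)
  seg 5: down by d3 = 3 → (-19, 151/10)
  seg 6: up by d7 = 33/2 → (-19, 158/5)
  seg 7: down by d10 = 99/2 → (-19, -179/10)
  seg 8: up by d2 = 3/2 → (-19, -82/5)
  seg 9: left by d3 = 3 → (-22, -82/5)
  seg 10: down by d2 = 3/2 → (-22, -179/10)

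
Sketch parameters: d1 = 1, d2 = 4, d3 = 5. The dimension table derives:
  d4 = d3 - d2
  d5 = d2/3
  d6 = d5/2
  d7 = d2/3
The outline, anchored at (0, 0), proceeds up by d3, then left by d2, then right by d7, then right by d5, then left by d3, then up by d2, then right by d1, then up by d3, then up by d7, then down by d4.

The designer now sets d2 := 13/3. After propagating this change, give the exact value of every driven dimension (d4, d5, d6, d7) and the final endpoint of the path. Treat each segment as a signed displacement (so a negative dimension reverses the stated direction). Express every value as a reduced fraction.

Apply edit: d2 := 13/3
  d4 = d3 - d2 = 2/3
  d5 = d2/3 = 13/9
  d6 = d5/2 = 13/18
  d7 = d2/3 = 13/9
Walk from origin (0, 0):
  seg 1: up by d3 = 5 → (0, 5)
  seg 2: left by d2 = 13/3 → (-13/3, 5)
  seg 3: right by d7 = 13/9 → (-26/9, 5)
  seg 4: right by d5 = 13/9 → (-13/9, 5)
  seg 5: left by d3 = 5 → (-58/9, 5)
  seg 6: up by d2 = 13/3 → (-58/9, 28/3)
  seg 7: right by d1 = 1 → (-49/9, 28/3)
  seg 8: up by d3 = 5 → (-49/9, 43/3)
  seg 9: up by d7 = 13/9 → (-49/9, 142/9)
  seg 10: down by d4 = 2/3 → (-49/9, 136/9)

d4 = 2/3
d5 = 13/9
d6 = 13/18
d7 = 13/9
endpoint = (-49/9, 136/9)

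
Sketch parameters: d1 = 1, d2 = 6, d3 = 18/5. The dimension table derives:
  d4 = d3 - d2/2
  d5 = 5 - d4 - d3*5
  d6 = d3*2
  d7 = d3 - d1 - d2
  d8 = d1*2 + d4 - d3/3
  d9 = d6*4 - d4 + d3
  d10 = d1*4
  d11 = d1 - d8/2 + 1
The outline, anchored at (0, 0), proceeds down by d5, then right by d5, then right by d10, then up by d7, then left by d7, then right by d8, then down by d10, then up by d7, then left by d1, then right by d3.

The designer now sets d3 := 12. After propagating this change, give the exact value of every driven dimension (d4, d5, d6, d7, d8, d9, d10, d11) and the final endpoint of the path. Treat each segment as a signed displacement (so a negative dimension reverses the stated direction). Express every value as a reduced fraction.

Apply edit: d3 := 12
  d4 = d3 - d2/2 = 9
  d5 = 5 - d4 - d3*5 = -64
  d6 = d3*2 = 24
  d7 = d3 - d1 - d2 = 5
  d8 = d1*2 + d4 - d3/3 = 7
  d9 = d6*4 - d4 + d3 = 99
  d10 = d1*4 = 4
  d11 = d1 - d8/2 + 1 = -3/2
Walk from origin (0, 0):
  seg 1: down by d5 = -64 → (0, 64)
  seg 2: right by d5 = -64 → (-64, 64)
  seg 3: right by d10 = 4 → (-60, 64)
  seg 4: up by d7 = 5 → (-60, 69)
  seg 5: left by d7 = 5 → (-65, 69)
  seg 6: right by d8 = 7 → (-58, 69)
  seg 7: down by d10 = 4 → (-58, 65)
  seg 8: up by d7 = 5 → (-58, 70)
  seg 9: left by d1 = 1 → (-59, 70)
  seg 10: right by d3 = 12 → (-47, 70)

d4 = 9
d5 = -64
d6 = 24
d7 = 5
d8 = 7
d9 = 99
d10 = 4
d11 = -3/2
endpoint = (-47, 70)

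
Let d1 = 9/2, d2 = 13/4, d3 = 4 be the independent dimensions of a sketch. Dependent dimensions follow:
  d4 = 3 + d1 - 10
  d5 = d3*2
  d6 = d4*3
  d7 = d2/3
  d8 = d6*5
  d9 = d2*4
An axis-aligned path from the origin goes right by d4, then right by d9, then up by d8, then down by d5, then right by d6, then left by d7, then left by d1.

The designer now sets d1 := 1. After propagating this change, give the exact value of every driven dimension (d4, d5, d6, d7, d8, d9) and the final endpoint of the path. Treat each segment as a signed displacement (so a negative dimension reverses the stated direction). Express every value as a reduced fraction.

Apply edit: d1 := 1
  d4 = 3 + d1 - 10 = -6
  d5 = d3*2 = 8
  d6 = d4*3 = -18
  d7 = d2/3 = 13/12
  d8 = d6*5 = -90
  d9 = d2*4 = 13
Walk from origin (0, 0):
  seg 1: right by d4 = -6 → (-6, 0)
  seg 2: right by d9 = 13 → (7, 0)
  seg 3: up by d8 = -90 → (7, -90)
  seg 4: down by d5 = 8 → (7, -98)
  seg 5: right by d6 = -18 → (-11, -98)
  seg 6: left by d7 = 13/12 → (-145/12, -98)
  seg 7: left by d1 = 1 → (-157/12, -98)

d4 = -6
d5 = 8
d6 = -18
d7 = 13/12
d8 = -90
d9 = 13
endpoint = (-157/12, -98)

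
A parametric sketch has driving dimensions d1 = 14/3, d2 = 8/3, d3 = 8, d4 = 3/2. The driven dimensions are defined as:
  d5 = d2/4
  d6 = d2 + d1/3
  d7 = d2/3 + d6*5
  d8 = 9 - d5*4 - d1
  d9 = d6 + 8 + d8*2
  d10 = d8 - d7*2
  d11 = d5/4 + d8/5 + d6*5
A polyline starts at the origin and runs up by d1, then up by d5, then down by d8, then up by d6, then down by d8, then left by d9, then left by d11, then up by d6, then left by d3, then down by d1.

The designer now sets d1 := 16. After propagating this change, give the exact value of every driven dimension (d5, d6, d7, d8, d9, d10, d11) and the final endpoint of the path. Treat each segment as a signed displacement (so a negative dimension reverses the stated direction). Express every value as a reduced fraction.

Apply edit: d1 := 16
  d5 = d2/4 = 2/3
  d6 = d2 + d1/3 = 8
  d7 = d2/3 + d6*5 = 368/9
  d8 = 9 - d5*4 - d1 = -29/3
  d9 = d6 + 8 + d8*2 = -10/3
  d10 = d8 - d7*2 = -823/9
  d11 = d5/4 + d8/5 + d6*5 = 1147/30
Walk from origin (0, 0):
  seg 1: up by d1 = 16 → (0, 16)
  seg 2: up by d5 = 2/3 → (0, 50/3)
  seg 3: down by d8 = -29/3 → (0, 79/3)
  seg 4: up by d6 = 8 → (0, 103/3)
  seg 5: down by d8 = -29/3 → (0, 44)
  seg 6: left by d9 = -10/3 → (10/3, 44)
  seg 7: left by d11 = 1147/30 → (-349/10, 44)
  seg 8: up by d6 = 8 → (-349/10, 52)
  seg 9: left by d3 = 8 → (-429/10, 52)
  seg 10: down by d1 = 16 → (-429/10, 36)

d5 = 2/3
d6 = 8
d7 = 368/9
d8 = -29/3
d9 = -10/3
d10 = -823/9
d11 = 1147/30
endpoint = (-429/10, 36)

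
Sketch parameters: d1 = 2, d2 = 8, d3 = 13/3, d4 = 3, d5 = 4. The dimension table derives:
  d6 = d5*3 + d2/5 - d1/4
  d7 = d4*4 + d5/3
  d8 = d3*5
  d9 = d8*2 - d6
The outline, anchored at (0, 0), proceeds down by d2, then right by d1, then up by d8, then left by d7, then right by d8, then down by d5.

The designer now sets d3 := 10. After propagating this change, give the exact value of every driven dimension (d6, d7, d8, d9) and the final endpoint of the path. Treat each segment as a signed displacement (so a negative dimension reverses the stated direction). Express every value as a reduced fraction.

d6 = 131/10
d7 = 40/3
d8 = 50
d9 = 869/10
endpoint = (116/3, 38)

Apply edit: d3 := 10
  d6 = d5*3 + d2/5 - d1/4 = 131/10
  d7 = d4*4 + d5/3 = 40/3
  d8 = d3*5 = 50
  d9 = d8*2 - d6 = 869/10
Walk from origin (0, 0):
  seg 1: down by d2 = 8 → (0, -8)
  seg 2: right by d1 = 2 → (2, -8)
  seg 3: up by d8 = 50 → (2, 42)
  seg 4: left by d7 = 40/3 → (-34/3, 42)
  seg 5: right by d8 = 50 → (116/3, 42)
  seg 6: down by d5 = 4 → (116/3, 38)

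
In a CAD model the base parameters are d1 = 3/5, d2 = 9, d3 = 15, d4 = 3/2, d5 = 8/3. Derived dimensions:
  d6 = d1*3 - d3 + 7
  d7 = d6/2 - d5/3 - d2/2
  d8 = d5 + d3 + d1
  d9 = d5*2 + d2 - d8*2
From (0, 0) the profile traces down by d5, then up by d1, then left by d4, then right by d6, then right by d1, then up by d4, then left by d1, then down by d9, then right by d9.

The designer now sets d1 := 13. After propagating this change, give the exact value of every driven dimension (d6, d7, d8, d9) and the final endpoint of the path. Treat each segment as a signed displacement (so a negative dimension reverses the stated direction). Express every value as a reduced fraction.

Apply edit: d1 := 13
  d6 = d1*3 - d3 + 7 = 31
  d7 = d6/2 - d5/3 - d2/2 = 91/9
  d8 = d5 + d3 + d1 = 92/3
  d9 = d5*2 + d2 - d8*2 = -47
Walk from origin (0, 0):
  seg 1: down by d5 = 8/3 → (0, -8/3)
  seg 2: up by d1 = 13 → (0, 31/3)
  seg 3: left by d4 = 3/2 → (-3/2, 31/3)
  seg 4: right by d6 = 31 → (59/2, 31/3)
  seg 5: right by d1 = 13 → (85/2, 31/3)
  seg 6: up by d4 = 3/2 → (85/2, 71/6)
  seg 7: left by d1 = 13 → (59/2, 71/6)
  seg 8: down by d9 = -47 → (59/2, 353/6)
  seg 9: right by d9 = -47 → (-35/2, 353/6)

d6 = 31
d7 = 91/9
d8 = 92/3
d9 = -47
endpoint = (-35/2, 353/6)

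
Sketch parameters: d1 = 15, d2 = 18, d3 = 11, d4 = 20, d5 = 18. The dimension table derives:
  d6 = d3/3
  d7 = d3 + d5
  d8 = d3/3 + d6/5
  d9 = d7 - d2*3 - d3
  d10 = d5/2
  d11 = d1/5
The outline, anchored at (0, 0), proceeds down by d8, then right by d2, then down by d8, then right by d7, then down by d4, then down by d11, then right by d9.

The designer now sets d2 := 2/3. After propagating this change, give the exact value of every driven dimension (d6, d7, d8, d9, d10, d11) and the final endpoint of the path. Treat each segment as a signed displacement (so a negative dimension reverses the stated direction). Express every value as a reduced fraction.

Apply edit: d2 := 2/3
  d6 = d3/3 = 11/3
  d7 = d3 + d5 = 29
  d8 = d3/3 + d6/5 = 22/5
  d9 = d7 - d2*3 - d3 = 16
  d10 = d5/2 = 9
  d11 = d1/5 = 3
Walk from origin (0, 0):
  seg 1: down by d8 = 22/5 → (0, -22/5)
  seg 2: right by d2 = 2/3 → (2/3, -22/5)
  seg 3: down by d8 = 22/5 → (2/3, -44/5)
  seg 4: right by d7 = 29 → (89/3, -44/5)
  seg 5: down by d4 = 20 → (89/3, -144/5)
  seg 6: down by d11 = 3 → (89/3, -159/5)
  seg 7: right by d9 = 16 → (137/3, -159/5)

d6 = 11/3
d7 = 29
d8 = 22/5
d9 = 16
d10 = 9
d11 = 3
endpoint = (137/3, -159/5)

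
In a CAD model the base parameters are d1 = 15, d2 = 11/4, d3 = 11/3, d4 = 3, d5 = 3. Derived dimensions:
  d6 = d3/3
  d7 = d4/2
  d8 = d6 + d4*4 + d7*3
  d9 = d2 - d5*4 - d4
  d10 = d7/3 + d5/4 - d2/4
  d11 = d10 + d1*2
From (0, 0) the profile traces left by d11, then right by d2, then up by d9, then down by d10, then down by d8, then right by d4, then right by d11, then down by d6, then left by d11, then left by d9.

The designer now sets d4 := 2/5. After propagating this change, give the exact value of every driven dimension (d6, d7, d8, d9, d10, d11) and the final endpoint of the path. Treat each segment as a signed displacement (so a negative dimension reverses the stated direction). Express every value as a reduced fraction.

Apply edit: d4 := 2/5
  d6 = d3/3 = 11/9
  d7 = d4/2 = 1/5
  d8 = d6 + d4*4 + d7*3 = 154/45
  d9 = d2 - d5*4 - d4 = -193/20
  d10 = d7/3 + d5/4 - d2/4 = 31/240
  d11 = d10 + d1*2 = 7231/240
Walk from origin (0, 0):
  seg 1: left by d11 = 7231/240 → (-7231/240, 0)
  seg 2: right by d2 = 11/4 → (-6571/240, 0)
  seg 3: up by d9 = -193/20 → (-6571/240, -193/20)
  seg 4: down by d10 = 31/240 → (-6571/240, -2347/240)
  seg 5: down by d8 = 154/45 → (-6571/240, -1901/144)
  seg 6: right by d4 = 2/5 → (-1295/48, -1901/144)
  seg 7: right by d11 = 7231/240 → (63/20, -1901/144)
  seg 8: down by d6 = 11/9 → (63/20, -2077/144)
  seg 9: left by d11 = 7231/240 → (-1295/48, -2077/144)
  seg 10: left by d9 = -193/20 → (-4159/240, -2077/144)

d6 = 11/9
d7 = 1/5
d8 = 154/45
d9 = -193/20
d10 = 31/240
d11 = 7231/240
endpoint = (-4159/240, -2077/144)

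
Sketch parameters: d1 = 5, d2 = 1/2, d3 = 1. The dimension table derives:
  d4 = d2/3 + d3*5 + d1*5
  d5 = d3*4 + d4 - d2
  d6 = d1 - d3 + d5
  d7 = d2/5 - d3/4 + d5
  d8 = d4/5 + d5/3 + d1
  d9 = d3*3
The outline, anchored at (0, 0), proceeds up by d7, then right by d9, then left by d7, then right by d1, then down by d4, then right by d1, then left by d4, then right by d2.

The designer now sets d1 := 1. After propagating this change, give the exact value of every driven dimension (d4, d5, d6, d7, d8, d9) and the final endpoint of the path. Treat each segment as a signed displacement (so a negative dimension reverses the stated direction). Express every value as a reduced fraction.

d4 = 61/6
d5 = 41/3
d6 = 41/3
d7 = 811/60
d8 = 683/90
d9 = 3
endpoint = (-1091/60, 67/20)

Apply edit: d1 := 1
  d4 = d2/3 + d3*5 + d1*5 = 61/6
  d5 = d3*4 + d4 - d2 = 41/3
  d6 = d1 - d3 + d5 = 41/3
  d7 = d2/5 - d3/4 + d5 = 811/60
  d8 = d4/5 + d5/3 + d1 = 683/90
  d9 = d3*3 = 3
Walk from origin (0, 0):
  seg 1: up by d7 = 811/60 → (0, 811/60)
  seg 2: right by d9 = 3 → (3, 811/60)
  seg 3: left by d7 = 811/60 → (-631/60, 811/60)
  seg 4: right by d1 = 1 → (-571/60, 811/60)
  seg 5: down by d4 = 61/6 → (-571/60, 67/20)
  seg 6: right by d1 = 1 → (-511/60, 67/20)
  seg 7: left by d4 = 61/6 → (-1121/60, 67/20)
  seg 8: right by d2 = 1/2 → (-1091/60, 67/20)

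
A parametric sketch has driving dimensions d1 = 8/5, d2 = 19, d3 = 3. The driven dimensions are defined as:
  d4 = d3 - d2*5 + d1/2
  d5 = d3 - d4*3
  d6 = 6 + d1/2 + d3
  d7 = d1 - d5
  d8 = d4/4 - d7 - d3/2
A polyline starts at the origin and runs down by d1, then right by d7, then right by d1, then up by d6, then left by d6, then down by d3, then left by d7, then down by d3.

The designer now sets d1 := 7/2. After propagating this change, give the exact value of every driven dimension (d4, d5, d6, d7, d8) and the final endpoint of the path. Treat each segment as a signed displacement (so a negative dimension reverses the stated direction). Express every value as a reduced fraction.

Apply edit: d1 := 7/2
  d4 = d3 - d2*5 + d1/2 = -361/4
  d5 = d3 - d4*3 = 1095/4
  d6 = 6 + d1/2 + d3 = 43/4
  d7 = d1 - d5 = -1081/4
  d8 = d4/4 - d7 - d3/2 = 3939/16
Walk from origin (0, 0):
  seg 1: down by d1 = 7/2 → (0, -7/2)
  seg 2: right by d7 = -1081/4 → (-1081/4, -7/2)
  seg 3: right by d1 = 7/2 → (-1067/4, -7/2)
  seg 4: up by d6 = 43/4 → (-1067/4, 29/4)
  seg 5: left by d6 = 43/4 → (-555/2, 29/4)
  seg 6: down by d3 = 3 → (-555/2, 17/4)
  seg 7: left by d7 = -1081/4 → (-29/4, 17/4)
  seg 8: down by d3 = 3 → (-29/4, 5/4)

d4 = -361/4
d5 = 1095/4
d6 = 43/4
d7 = -1081/4
d8 = 3939/16
endpoint = (-29/4, 5/4)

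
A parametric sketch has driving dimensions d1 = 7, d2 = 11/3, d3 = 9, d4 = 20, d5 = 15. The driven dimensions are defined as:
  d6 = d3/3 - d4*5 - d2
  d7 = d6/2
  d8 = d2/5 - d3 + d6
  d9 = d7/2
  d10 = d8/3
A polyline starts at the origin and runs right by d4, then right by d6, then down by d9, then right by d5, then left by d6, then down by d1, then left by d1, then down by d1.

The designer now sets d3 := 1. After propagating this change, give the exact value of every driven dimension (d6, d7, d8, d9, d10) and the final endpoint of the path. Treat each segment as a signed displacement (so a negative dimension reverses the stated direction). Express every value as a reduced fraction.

Apply edit: d3 := 1
  d6 = d3/3 - d4*5 - d2 = -310/3
  d7 = d6/2 = -155/3
  d8 = d2/5 - d3 + d6 = -518/5
  d9 = d7/2 = -155/6
  d10 = d8/3 = -518/15
Walk from origin (0, 0):
  seg 1: right by d4 = 20 → (20, 0)
  seg 2: right by d6 = -310/3 → (-250/3, 0)
  seg 3: down by d9 = -155/6 → (-250/3, 155/6)
  seg 4: right by d5 = 15 → (-205/3, 155/6)
  seg 5: left by d6 = -310/3 → (35, 155/6)
  seg 6: down by d1 = 7 → (35, 113/6)
  seg 7: left by d1 = 7 → (28, 113/6)
  seg 8: down by d1 = 7 → (28, 71/6)

d6 = -310/3
d7 = -155/3
d8 = -518/5
d9 = -155/6
d10 = -518/15
endpoint = (28, 71/6)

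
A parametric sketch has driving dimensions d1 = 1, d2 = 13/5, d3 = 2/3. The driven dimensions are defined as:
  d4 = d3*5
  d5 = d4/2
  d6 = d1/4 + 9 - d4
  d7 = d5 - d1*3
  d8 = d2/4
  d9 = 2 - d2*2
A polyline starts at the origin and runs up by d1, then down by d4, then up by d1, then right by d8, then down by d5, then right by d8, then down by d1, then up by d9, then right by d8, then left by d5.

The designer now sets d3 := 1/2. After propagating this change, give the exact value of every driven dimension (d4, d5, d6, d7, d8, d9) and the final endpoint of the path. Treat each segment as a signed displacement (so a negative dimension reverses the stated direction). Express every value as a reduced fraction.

d4 = 5/2
d5 = 5/4
d6 = 27/4
d7 = -7/4
d8 = 13/20
d9 = -16/5
endpoint = (7/10, -119/20)

Apply edit: d3 := 1/2
  d4 = d3*5 = 5/2
  d5 = d4/2 = 5/4
  d6 = d1/4 + 9 - d4 = 27/4
  d7 = d5 - d1*3 = -7/4
  d8 = d2/4 = 13/20
  d9 = 2 - d2*2 = -16/5
Walk from origin (0, 0):
  seg 1: up by d1 = 1 → (0, 1)
  seg 2: down by d4 = 5/2 → (0, -3/2)
  seg 3: up by d1 = 1 → (0, -1/2)
  seg 4: right by d8 = 13/20 → (13/20, -1/2)
  seg 5: down by d5 = 5/4 → (13/20, -7/4)
  seg 6: right by d8 = 13/20 → (13/10, -7/4)
  seg 7: down by d1 = 1 → (13/10, -11/4)
  seg 8: up by d9 = -16/5 → (13/10, -119/20)
  seg 9: right by d8 = 13/20 → (39/20, -119/20)
  seg 10: left by d5 = 5/4 → (7/10, -119/20)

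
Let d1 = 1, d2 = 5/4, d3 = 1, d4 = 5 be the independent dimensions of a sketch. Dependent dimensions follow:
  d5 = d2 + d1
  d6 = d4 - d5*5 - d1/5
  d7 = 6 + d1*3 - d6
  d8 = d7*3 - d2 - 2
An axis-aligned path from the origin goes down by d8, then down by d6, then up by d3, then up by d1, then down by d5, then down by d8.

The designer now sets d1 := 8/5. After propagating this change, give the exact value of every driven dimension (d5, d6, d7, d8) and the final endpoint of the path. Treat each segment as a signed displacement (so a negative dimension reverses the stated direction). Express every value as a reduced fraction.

d5 = 57/20
d6 = -957/100
d7 = 2037/100
d8 = 2893/50
endpoint = (0, -532/5)

Apply edit: d1 := 8/5
  d5 = d2 + d1 = 57/20
  d6 = d4 - d5*5 - d1/5 = -957/100
  d7 = 6 + d1*3 - d6 = 2037/100
  d8 = d7*3 - d2 - 2 = 2893/50
Walk from origin (0, 0):
  seg 1: down by d8 = 2893/50 → (0, -2893/50)
  seg 2: down by d6 = -957/100 → (0, -4829/100)
  seg 3: up by d3 = 1 → (0, -4729/100)
  seg 4: up by d1 = 8/5 → (0, -4569/100)
  seg 5: down by d5 = 57/20 → (0, -2427/50)
  seg 6: down by d8 = 2893/50 → (0, -532/5)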